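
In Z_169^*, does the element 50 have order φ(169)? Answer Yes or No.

Yes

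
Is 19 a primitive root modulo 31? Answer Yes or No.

No

φ(31) = 31 − 1 = 30 = 2 · 3 · 5.
19 is a primitive root mod 31 iff 19^(φ(31)/q) ≢ 1 for every prime q | φ(31), i.e. q ∈ {2, 3, 5}.
19^15 ≡ 1 (mod 31)  [q = 2: ≡ 1 ✗]
19^10 ≡ 25 (mod 31)  [q = 3: ≢ 1 ✓]
19^6 ≡ 2 (mod 31)  [q = 5: ≢ 1 ✓]
The check at q = 2 fails, so 19 generates a proper subgroup.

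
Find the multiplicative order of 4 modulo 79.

By Lagrange's theorem, ord_79(4) divides φ(79) = 79 − 1 = 78 = 2 · 3 · 13.
Divisors of 78: 1, 2, 3, 6, 13, 26, 39, 78.
Test each divisor d:
4^1 ≡ 4
4^2 ≡ 16
4^3 ≡ 64
4^6 ≡ 67
4^13 ≡ 23
4^26 ≡ 55
4^39 ≡ 1
The smallest such exponent is 39, so the order of 4 is 39.

39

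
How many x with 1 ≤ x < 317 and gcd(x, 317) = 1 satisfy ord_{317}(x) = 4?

φ(317) = 317 − 1 = 316 = 2^2 · 79.
(Z/317Z)^× is cyclic (|G| = 316); a cyclic group of order m has exactly φ(d) elements of each order d | m, and none otherwise.
4 = 2^2 divides 316, and φ(4) = 2.

2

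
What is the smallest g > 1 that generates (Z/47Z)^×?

5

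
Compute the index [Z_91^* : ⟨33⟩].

6

The order of 33 must divide φ(91) = φ(7·13) = (7−1)·(13−1) = 6·12 = 72 = 2^3 · 3^2.
Divisors of 72: 1, 2, 3, 4, 6, 8, 9, 12, 18, 24, 36, 72.
Evaluate successive powers at the divisors of 72:
33^1 ≡ 33
33^2 ≡ 88
33^3 ≡ 83
33^4 ≡ 9
33^6 ≡ 64
33^8 ≡ 81
33^9 ≡ 34
33^12 ≡ 1
The order of 33 is 12, so the subgroup it generates has 12 elements.
Index = |(Z/91Z)^×| / |⟨33⟩| = 72 / 12 = 6.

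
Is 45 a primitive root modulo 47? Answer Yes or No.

Yes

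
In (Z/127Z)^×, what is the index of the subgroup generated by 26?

Since 26 ∈ (Z/127Z)^×, its order divides φ(127) = 127 − 1 = 126 = 2 · 3^2 · 7.
Divisors of 126: 1, 2, 3, 6, 7, 9, 14, 18, 21, 42, 63, 126.
Test each divisor d:
26^1 ≡ 26 (mod 127)
26^2 ≡ 41 (mod 127)
26^3 ≡ 50 (mod 127)
26^6 ≡ 87 (mod 127)
26^7 ≡ 103 (mod 127)
26^9 ≡ 32 (mod 127)
26^14 ≡ 68 (mod 127)
26^18 ≡ 8 (mod 127)
26^21 ≡ 19 (mod 127)
26^42 ≡ 107 (mod 127)
26^63 ≡ 1 (mod 127) ✓
The order of 26 is 63, so the subgroup it generates has 63 elements.
Index = |(Z/127Z)^×| / |⟨26⟩| = 126 / 63 = 2.

2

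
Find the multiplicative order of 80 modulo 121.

55

ord(80) | φ(121) = φ(11^2) = 11·(11−1) = 110 = 2 · 5 · 11.
Divisors of 110: 1, 2, 5, 10, 11, 22, 55, 110.
Compute 80^d (mod 121) for the divisors d until we hit 1:
80^1 ≡ 80 (mod 121)
80^2 ≡ 108 (mod 121)
80^5 ≡ 89 (mod 121)
80^10 ≡ 56 (mod 121)
80^11 ≡ 3 (mod 121)
80^22 ≡ 9 (mod 121)
80^55 ≡ 1 (mod 121) ✓
Therefore the multiplicative order of 80 modulo 121 is 55.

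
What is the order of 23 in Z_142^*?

14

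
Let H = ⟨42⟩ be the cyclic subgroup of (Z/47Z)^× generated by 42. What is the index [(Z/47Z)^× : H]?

The order of 42 must divide φ(47) = 47 − 1 = 46 = 2 · 23.
Divisors of 46: 1, 2, 23, 46.
Evaluate successive powers at the divisors of 46:
42^1 ≡ 42
42^2 ≡ 25
42^23 ≡ 1
Thus |⟨42⟩| = ord(42) = 23.
[(Z/47Z)^× : ⟨42⟩] = 46/23 = 2.

2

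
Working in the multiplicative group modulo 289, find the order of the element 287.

136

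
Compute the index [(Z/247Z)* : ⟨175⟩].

6

By Lagrange's theorem, ord_247(175) divides φ(247) = φ(13·19) = (13−1)·(19−1) = 12·18 = 216 = 2^3 · 3^3.
Divisors of 216: 1, 2, 3, 4, 6, 8, 9, 12, 18, 24, 27, 36, 54, 72, 108, 216.
Check 175^d mod 247 for each divisor in increasing order:
175^1 ≡ 175
175^2 ≡ 244
175^3 ≡ 216
175^4 ≡ 9
175^6 ≡ 220
175^8 ≡ 81
175^9 ≡ 96
175^12 ≡ 235
175^18 ≡ 77
175^24 ≡ 144
175^27 ≡ 229
175^36 ≡ 1
The order of 175 is 36, so the subgroup it generates has 36 elements.
Index = |(Z/247Z)^×| / |⟨175⟩| = 216 / 36 = 6.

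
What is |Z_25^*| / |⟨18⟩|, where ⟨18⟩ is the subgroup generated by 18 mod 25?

5

ord(18) | φ(25) = φ(5^2) = 5·(5−1) = 20 = 2^2 · 5.
Divisors of 20: 1, 2, 4, 5, 10, 20.
Test each divisor d:
18^1 ≡ 18 (mod 25)
18^2 ≡ 24 (mod 25)
18^4 ≡ 1 (mod 25) ✓
Thus |⟨18⟩| = ord(18) = 4.
Index = |(Z/25Z)^×| / |⟨18⟩| = 20 / 4 = 5.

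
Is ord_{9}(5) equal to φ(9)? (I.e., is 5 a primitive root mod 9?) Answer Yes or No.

Yes

φ(9) = φ(3^2) = 3·(3−1) = 6 = 2 · 3.
5 is a primitive root mod 9 iff 5^(φ(9)/q) ≢ 1 for every prime q | φ(9), i.e. q ∈ {2, 3}.
5^3 ≡ 8 (mod 9)  [q = 2: ≢ 1 ✓]
5^2 ≡ 7 (mod 9)  [q = 3: ≢ 1 ✓]
None equal 1, so ord_9(5) = 6: 5 is a primitive root.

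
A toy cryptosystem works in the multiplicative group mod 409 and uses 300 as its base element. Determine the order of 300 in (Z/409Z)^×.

204

By Lagrange's theorem, ord_409(300) divides φ(409) = 409 − 1 = 408 = 2^3 · 3 · 17.
Divisors of 408: 1, 2, 3, 4, 6, 8, 12, 17, 24, 34, 51, 68, 102, 136, 204, 408.
Test each divisor d:
300^1 ≡ 300 (mod 409)
300^2 ≡ 20 (mod 409)
300^3 ≡ 274 (mod 409)
300^4 ≡ 400 (mod 409)
300^6 ≡ 229 (mod 409)
300^8 ≡ 81 (mod 409)
300^12 ≡ 89 (mod 409)
300^17 ≡ 192 (mod 409)
300^24 ≡ 150 (mod 409)
300^34 ≡ 54 (mod 409)
300^51 ≡ 143 (mod 409)
300^68 ≡ 53 (mod 409)
300^102 ≡ 408 (mod 409)
300^136 ≡ 355 (mod 409)
300^204 ≡ 1 (mod 409) ✓
So ord_409(300) = 204.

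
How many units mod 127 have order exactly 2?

1

φ(127) = 127 − 1 = 126 = 2 · 3^2 · 7.
(Z/127Z)^× is cyclic (|G| = 126); a cyclic group of order m has exactly φ(d) elements of each order d | m, and none otherwise.
2 | 126, and φ(2) = 2 − 1 = 1.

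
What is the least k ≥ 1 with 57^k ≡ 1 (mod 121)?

Since 57 ∈ (Z/121Z)^×, its order divides φ(121) = φ(11^2) = 11·(11−1) = 110 = 2 · 5 · 11.
Divisors of 110: 1, 2, 5, 10, 11, 22, 55, 110.
Compute 57^d (mod 121) for the divisors d until we hit 1:
57^1 ≡ 57 (mod 121)
57^2 ≡ 103 (mod 121)
57^5 ≡ 76 (mod 121)
57^10 ≡ 89 (mod 121)
57^11 ≡ 112 (mod 121)
57^22 ≡ 81 (mod 121)
57^55 ≡ 120 (mod 121)
57^110 ≡ 1 (mod 121) ✓
The smallest such exponent is 110, so the order of 57 is 110.

110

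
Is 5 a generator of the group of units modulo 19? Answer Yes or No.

No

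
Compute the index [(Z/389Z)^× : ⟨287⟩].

2

Since 287 ∈ (Z/389Z)^×, its order divides φ(389) = 389 − 1 = 388 = 2^2 · 97.
Divisors of 388: 1, 2, 4, 97, 194, 388.
Test each divisor d:
287^1 ≡ 287
287^2 ≡ 290
287^4 ≡ 76
287^97 ≡ 388
287^194 ≡ 1
So ord_389(287) = 194, hence |⟨287⟩| = 194.
Index = |(Z/389Z)^×| / |⟨287⟩| = 388 / 194 = 2.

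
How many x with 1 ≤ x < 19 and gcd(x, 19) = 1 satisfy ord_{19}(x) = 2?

1

φ(19) = 19 − 1 = 18 = 2 · 3^2.
(Z/19Z)^× is cyclic (|G| = 18); a cyclic group of order m has exactly φ(d) elements of each order d | m, and none otherwise.
2 | 18, and φ(2) = 2 − 1 = 1.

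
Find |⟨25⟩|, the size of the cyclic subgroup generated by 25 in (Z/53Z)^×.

26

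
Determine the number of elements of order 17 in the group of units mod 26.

φ(26) = φ(2)·φ(13) = 1·12 = 12 = 2^2 · 3.
(Z/26Z)^× is cyclic (|G| = 12); a cyclic group of order m has exactly φ(d) elements of each order d | m, and none otherwise.
17 does not divide 12, so no element of (Z/26Z)^× has order 17.

0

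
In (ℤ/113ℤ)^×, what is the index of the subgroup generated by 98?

28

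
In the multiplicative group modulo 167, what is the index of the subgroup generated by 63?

2

Since 63 ∈ (Z/167Z)^×, its order divides φ(167) = 167 − 1 = 166 = 2 · 83.
Divisors of 166: 1, 2, 83, 166.
Compute 63^d (mod 167) for the divisors d until we hit 1:
63^1 ≡ 63 (mod 167)
63^2 ≡ 128 (mod 167)
63^83 ≡ 1 (mod 167) ✓
The order of 63 is 83, so the subgroup it generates has 83 elements.
[(Z/167Z)^× : ⟨63⟩] = 166/83 = 2.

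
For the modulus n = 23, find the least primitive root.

φ(23) = 23 − 1 = 22 = 2 · 11.
g is a primitive root iff g^(22/q) ≢ 1 (mod 23) for each prime q ∈ {2, 11}.
g = 2: 2^11 ≡ 1 — hits 1, so not a primitive root.
g = 3: 3^11 ≡ 1 — hits 1, so not a primitive root.
g = 4: 4^11 ≡ 1 — hits 1, so not a primitive root.
g = 5: 5^11 ≡ 22; 5^2 ≡ 2 — none is 1, so 5 is a primitive root.
Hence the least primitive root of 23 is 5.

5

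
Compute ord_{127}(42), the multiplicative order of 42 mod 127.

63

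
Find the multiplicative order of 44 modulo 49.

21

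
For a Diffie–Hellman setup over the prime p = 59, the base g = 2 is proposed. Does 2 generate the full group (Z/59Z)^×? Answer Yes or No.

Yes

φ(59) = 59 − 1 = 58 = 2 · 29.
An element g generates (Z/59Z)^× iff g^(58/q) ≢ 1 (mod 59) for each prime q ∈ {2, 29}.
2^29 ≡ 58 (mod 59)  [q = 2: ≢ 1 ✓]
2^2 ≡ 4 (mod 59)  [q = 29: ≢ 1 ✓]
None equal 1, so ord_59(2) = 58: 2 is a primitive root.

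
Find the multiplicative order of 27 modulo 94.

23

ord(27) | φ(94) = φ(2)·φ(47) = 1·46 = 46 = 2 · 23.
Divisors of 46: 1, 2, 23, 46.
Evaluate successive powers at the divisors of 46:
27^1 ≡ 27 (mod 94)
27^2 ≡ 71 (mod 94)
27^23 ≡ 1 (mod 94) ✓
The smallest such exponent is 23, so the order of 27 is 23.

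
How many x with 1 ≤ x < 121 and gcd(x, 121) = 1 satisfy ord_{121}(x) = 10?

4

φ(121) = φ(11^2) = 11·(11−1) = 110 = 2 · 5 · 11.
In a cyclic group of order 110, there are φ(d) elements of order d for each divisor d of 110, and zero for non-divisors.
10 = 2 · 5 divides 110, and φ(10) = 4.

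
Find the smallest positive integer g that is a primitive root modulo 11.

2

φ(11) = 11 − 1 = 10 = 2 · 5.
g is a primitive root iff g^(10/q) ≢ 1 (mod 11) for each prime q ∈ {2, 5}.
g = 2: 2^5 ≡ 10; 2^2 ≡ 4 — none is 1, so 2 is a primitive root.
So 2 is the smallest generator of (Z/11Z)^×.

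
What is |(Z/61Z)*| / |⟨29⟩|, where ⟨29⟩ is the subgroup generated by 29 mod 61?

5

By Lagrange's theorem, ord_61(29) divides φ(61) = 61 − 1 = 60 = 2^2 · 3 · 5.
Divisors of 60: 1, 2, 3, 4, 5, 6, 10, 12, 15, 20, 30, 60.
Check 29^d mod 61 for each divisor in increasing order:
29^1 ≡ 29
29^2 ≡ 48
29^3 ≡ 50
29^4 ≡ 47
29^5 ≡ 21
29^6 ≡ 60
29^10 ≡ 14
29^12 ≡ 1
The order of 29 is 12, so the subgroup it generates has 12 elements.
[(Z/61Z)^× : ⟨29⟩] = 60/12 = 5.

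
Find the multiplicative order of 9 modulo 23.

The order of 9 must divide φ(23) = 23 − 1 = 22 = 2 · 11.
Divisors of 22: 1, 2, 11, 22.
Check 9^d mod 23 for each divisor in increasing order:
9^1 ≡ 9 (mod 23)
9^2 ≡ 12 (mod 23)
9^11 ≡ 1 (mod 23) ✓
Hence ord(9) = 11.

11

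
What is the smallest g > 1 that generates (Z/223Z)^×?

3

φ(223) = 223 − 1 = 222 = 2 · 3 · 37.
Test candidates g = 2, 3, … against the prime factors q ∈ {2, 3, 37} of φ(223): g is a generator iff g^(222/q) ≢ 1 for every such q.
g = 2: 2^111 ≡ 1 — hits 1, so not a primitive root.
g = 3: 3^111 ≡ 222; 3^74 ≡ 183; 3^6 ≡ 60 — none is 1, so 3 is a primitive root.
So 3 is the smallest generator of (Z/223Z)^×.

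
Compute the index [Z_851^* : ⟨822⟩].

6

By Lagrange's theorem, ord_851(822) divides φ(851) = φ(23·37) = (23−1)·(37−1) = 22·36 = 792 = 2^3 · 3^2 · 11.
Divisors of 792: 1, 2, 3, 4, 6, 8, 9, 11, 12, 18, 22, 24, 33, 36, 44, 66, 72, 88, 99, 132, 198, 264, 396, 792.
Check 822^d mod 851 for each divisor in increasing order:
822^1 ≡ 822
822^2 ≡ 841
822^3 ≡ 290
822^4 ≡ 100
822^6 ≡ 702
822^8 ≡ 639
822^9 ≡ 191
822^11 ≡ 643
822^12 ≡ 75
822^18 ≡ 739
822^22 ≡ 714
822^24 ≡ 519
822^33 ≡ 413
822^36 ≡ 630
822^44 ≡ 47
822^66 ≡ 369
822^72 ≡ 334
822^88 ≡ 507
822^99 ≡ 68
822^132 ≡ 1
The order of 822 is 132, so the subgroup it generates has 132 elements.
The index is φ(851) / ord(822) = 792 / 132 = 6.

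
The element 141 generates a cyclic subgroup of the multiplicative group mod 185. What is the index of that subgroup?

8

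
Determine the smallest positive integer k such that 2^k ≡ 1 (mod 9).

Since 2 ∈ (Z/9Z)^×, its order divides φ(9) = φ(3^2) = 3·(3−1) = 6 = 2 · 3.
Divisors of 6: 1, 2, 3, 6.
Check 2^d mod 9 for each divisor in increasing order:
2^1 ≡ 2 (mod 9)
2^2 ≡ 4 (mod 9)
2^3 ≡ 8 (mod 9)
2^6 ≡ 1 (mod 9) ✓
Hence ord(2) = 6.

6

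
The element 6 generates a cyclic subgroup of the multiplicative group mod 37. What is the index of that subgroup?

9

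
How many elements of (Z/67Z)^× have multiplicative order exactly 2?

φ(67) = 67 − 1 = 66 = 2 · 3 · 11.
(Z/67Z)^× is cyclic (|G| = 66); a cyclic group of order m has exactly φ(d) elements of each order d | m, and none otherwise.
2 | 66, and φ(2) = 2 − 1 = 1.

1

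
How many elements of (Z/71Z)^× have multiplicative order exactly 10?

φ(71) = 71 − 1 = 70 = 2 · 5 · 7.
(Z/71Z)^× is cyclic (|G| = 70); a cyclic group of order m has exactly φ(d) elements of each order d | m, and none otherwise.
10 = 2 · 5 divides 70, and φ(10) = 4.

4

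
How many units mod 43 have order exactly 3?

2

φ(43) = 43 − 1 = 42 = 2 · 3 · 7.
In a cyclic group of order 42, there are φ(d) elements of order d for each divisor d of 42, and zero for non-divisors.
3 | 42, and φ(3) = 3 − 1 = 2.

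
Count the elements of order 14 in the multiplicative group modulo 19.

0

φ(19) = 19 − 1 = 18 = 2 · 3^2.
Since (Z/19Z)^× is cyclic of order 18, the number of elements of order d is φ(d) when d | 18 and 0 otherwise.
Here 18 is not a multiple of 14, so there are no elements of order 14.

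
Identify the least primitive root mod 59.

2

φ(59) = 59 − 1 = 58 = 2 · 29.
Test candidates g = 2, 3, … against the prime factors q ∈ {2, 29} of φ(59): g is a generator iff g^(58/q) ≢ 1 for every such q.
g = 2: 2^29 ≡ 58; 2^2 ≡ 4 — none is 1, so 2 is a primitive root.
The smallest primitive root modulo 59 is 2.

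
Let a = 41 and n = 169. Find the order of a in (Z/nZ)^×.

156

Since 41 ∈ (Z/169Z)^×, its order divides φ(169) = φ(13^2) = 13·(13−1) = 156 = 2^2 · 3 · 13.
Divisors of 156: 1, 2, 3, 4, 6, 12, 13, 26, 39, 52, 78, 156.
Check 41^d mod 169 for each divisor in increasing order:
41^1 ≡ 41 (mod 169)
41^2 ≡ 160 (mod 169)
41^3 ≡ 138 (mod 169)
41^4 ≡ 81 (mod 169)
41^6 ≡ 116 (mod 169)
41^12 ≡ 105 (mod 169)
41^13 ≡ 80 (mod 169)
41^26 ≡ 147 (mod 169)
41^39 ≡ 99 (mod 169)
41^52 ≡ 146 (mod 169)
41^78 ≡ 168 (mod 169)
41^156 ≡ 1 (mod 169) ✓
So ord_169(41) = 156.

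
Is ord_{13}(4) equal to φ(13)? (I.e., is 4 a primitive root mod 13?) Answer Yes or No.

φ(13) = 13 − 1 = 12 = 2^2 · 3.
It suffices to check that the order of 4 is not a proper divisor of 12: compute 4^(12/q) for q ∈ {2, 3}.
4^6 ≡ 1 (mod 13)  [q = 2: ≡ 1 ✗]
4^4 ≡ 9 (mod 13)  [q = 3: ≢ 1 ✓]
4^6 ≡ 1 shows ord(4) | 6, strictly less than φ(13); not a primitive root.

No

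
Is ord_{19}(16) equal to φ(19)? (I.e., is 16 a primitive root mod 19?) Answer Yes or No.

No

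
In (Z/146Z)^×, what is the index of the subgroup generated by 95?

9

Since 95 ∈ (Z/146Z)^×, its order divides φ(146) = φ(2)·φ(73) = 1·72 = 72 = 2^3 · 3^2.
Divisors of 72: 1, 2, 3, 4, 6, 8, 9, 12, 18, 24, 36, 72.
Evaluate successive powers at the divisors of 72:
95^1 ≡ 95 (mod 146)
95^2 ≡ 119 (mod 146)
95^3 ≡ 63 (mod 146)
95^4 ≡ 145 (mod 146)
95^6 ≡ 27 (mod 146)
95^8 ≡ 1 (mod 146) ✓
The order of 95 is 8, so the subgroup it generates has 8 elements.
Index = |(Z/146Z)^×| / |⟨95⟩| = 72 / 8 = 9.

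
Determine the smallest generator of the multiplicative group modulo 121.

2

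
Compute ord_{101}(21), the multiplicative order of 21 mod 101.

50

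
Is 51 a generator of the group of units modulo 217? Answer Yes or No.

217 = 7 · 31 is a product of two distinct odd primes, so (Z/217Z)^× ≅ (Z/7Z)^× × (Z/31Z)^× is not cyclic.
No primitive root modulo 217 exists; in particular 51 is not one.

No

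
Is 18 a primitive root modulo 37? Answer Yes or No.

Yes

φ(37) = 37 − 1 = 36 = 2^2 · 3^2.
It suffices to check that the order of 18 is not a proper divisor of 36: compute 18^(36/q) for q ∈ {2, 3}.
18^18 ≡ 36 (mod 37)  [q = 2: ≢ 1 ✓]
18^12 ≡ 10 (mod 37)  [q = 3: ≢ 1 ✓]
Every test exponent gives a nontrivial residue, hence 18 generates the full group.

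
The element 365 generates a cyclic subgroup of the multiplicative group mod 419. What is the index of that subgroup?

2

ord(365) | φ(419) = 419 − 1 = 418 = 2 · 11 · 19.
Divisors of 418: 1, 2, 11, 19, 22, 38, 209, 418.
Check 365^d mod 419 for each divisor in increasing order:
365^1 ≡ 365
365^2 ≡ 402
365^11 ≡ 306
365^19 ≡ 102
365^22 ≡ 199
365^38 ≡ 348
365^209 ≡ 1
The order of 365 is 209, so the subgroup it generates has 209 elements.
Index = |(Z/419Z)^×| / |⟨365⟩| = 418 / 209 = 2.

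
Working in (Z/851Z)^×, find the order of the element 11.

ord(11) | φ(851) = φ(23·37) = (23−1)·(37−1) = 22·36 = 792 = 2^3 · 3^2 · 11.
Divisors of 792: 1, 2, 3, 4, 6, 8, 9, 11, 12, 18, 22, 24, 33, 36, 44, 66, 72, 88, 99, 132, 198, 264, 396, 792.
Check 11^d mod 851 for each divisor in increasing order:
11^1 ≡ 11
11^2 ≡ 121
11^3 ≡ 480
11^4 ≡ 174
11^6 ≡ 630
11^8 ≡ 491
11^9 ≡ 295
11^11 ≡ 804
11^12 ≡ 334
11^18 ≡ 223
11^22 ≡ 507
11^24 ≡ 75
11^33 ≡ 850
11^36 ≡ 371
11^44 ≡ 47
11^66 ≡ 1
Hence ord(11) = 66.

66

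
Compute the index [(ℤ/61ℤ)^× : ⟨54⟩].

1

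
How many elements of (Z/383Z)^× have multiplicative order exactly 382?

190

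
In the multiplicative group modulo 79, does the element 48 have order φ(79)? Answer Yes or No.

Yes

φ(79) = 79 − 1 = 78 = 2 · 3 · 13.
It suffices to check that the order of 48 is not a proper divisor of 78: compute 48^(78/q) for q ∈ {2, 3, 13}.
48^39 ≡ 78 (mod 79)  [q = 2: ≢ 1 ✓]
48^26 ≡ 55 (mod 79)  [q = 3: ≢ 1 ✓]
48^6 ≡ 64 (mod 79)  [q = 13: ≢ 1 ✓]
None equal 1, so ord_79(48) = 78: 48 is a primitive root.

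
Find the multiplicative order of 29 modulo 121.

Since 29 ∈ (Z/121Z)^×, its order divides φ(121) = φ(11^2) = 11·(11−1) = 110 = 2 · 5 · 11.
Divisors of 110: 1, 2, 5, 10, 11, 22, 55, 110.
Compute 29^d (mod 121) for the divisors d until we hit 1:
29^1 ≡ 29 (mod 121)
29^2 ≡ 115 (mod 121)
29^5 ≡ 76 (mod 121)
29^10 ≡ 89 (mod 121)
29^11 ≡ 40 (mod 121)
29^22 ≡ 27 (mod 121)
29^55 ≡ 120 (mod 121)
29^110 ≡ 1 (mod 121) ✓
So ord_121(29) = 110.

110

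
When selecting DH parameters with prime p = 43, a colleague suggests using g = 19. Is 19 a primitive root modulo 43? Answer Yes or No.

Yes

φ(43) = 43 − 1 = 42 = 2 · 3 · 7.
An element g generates (Z/43Z)^× iff g^(42/q) ≢ 1 (mod 43) for each prime q ∈ {2, 3, 7}.
19^21 ≡ 42 (mod 43)  [q = 2: ≢ 1 ✓]
19^14 ≡ 36 (mod 43)  [q = 3: ≢ 1 ✓]
19^6 ≡ 11 (mod 43)  [q = 7: ≢ 1 ✓]
All checks pass, so 19 has order 42 and is a primitive root modulo 43.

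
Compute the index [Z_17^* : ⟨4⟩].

4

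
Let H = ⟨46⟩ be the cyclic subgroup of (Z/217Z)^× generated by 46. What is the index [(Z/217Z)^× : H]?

The order of 46 must divide φ(217) = φ(7·31) = (7−1)·(31−1) = 6·30 = 180 = 2^2 · 3^2 · 5.
Divisors of 180: 1, 2, 3, 4, 5, 6, 9, 10, 12, 15, 18, 20, 30, 36, 45, 60, 90, 180.
Test each divisor d:
46^1 ≡ 46
46^2 ≡ 163
46^3 ≡ 120
46^4 ≡ 95
46^5 ≡ 30
46^6 ≡ 78
46^9 ≡ 29
46^10 ≡ 32
46^12 ≡ 8
46^15 ≡ 92
46^18 ≡ 190
46^20 ≡ 156
46^30 ≡ 1
Thus |⟨46⟩| = ord(46) = 30.
[(Z/217Z)^× : ⟨46⟩] = 180/30 = 6.

6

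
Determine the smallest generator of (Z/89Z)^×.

φ(89) = 89 − 1 = 88 = 2^3 · 11.
Test candidates g = 2, 3, … against the prime factors q ∈ {2, 11} of φ(89): g is a generator iff g^(88/q) ≢ 1 for every such q.
g = 2: 2^44 ≡ 1 — hits 1, so not a primitive root.
g = 3: 3^44 ≡ 88; 3^8 ≡ 64 — none is 1, so 3 is a primitive root.
So 3 is the smallest generator of (Z/89Z)^×.

3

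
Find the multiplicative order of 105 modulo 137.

ord(105) | φ(137) = 137 − 1 = 136 = 2^3 · 17.
Divisors of 136: 1, 2, 4, 8, 17, 34, 68, 136.
Test each divisor d:
105^1 ≡ 105 (mod 137)
105^2 ≡ 65 (mod 137)
105^4 ≡ 115 (mod 137)
105^8 ≡ 73 (mod 137)
105^17 ≡ 37 (mod 137)
105^34 ≡ 136 (mod 137)
105^68 ≡ 1 (mod 137) ✓
So ord_137(105) = 68.

68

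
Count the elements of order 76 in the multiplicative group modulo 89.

φ(89) = 89 − 1 = 88 = 2^3 · 11.
Since (Z/89Z)^× is cyclic of order 88, the number of elements of order d is φ(d) when d | 88 and 0 otherwise.
Since 76 ∤ 88, the count is 0.

0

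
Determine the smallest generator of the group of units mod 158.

3

φ(158) = φ(2)·φ(79) = 1·78 = 78 = 2 · 3 · 13.
g is a primitive root iff g^(78/q) ≢ 1 (mod 158) for each prime q ∈ {2, 3, 13}.
g = 2: gcd(2, 158) = 2 > 1, not a unit — skip.
g = 3: 3^39 ≡ 157; 3^26 ≡ 23; 3^6 ≡ 97 — none is 1, so 3 is a primitive root.
So 3 is the smallest generator of (Z/158Z)^×.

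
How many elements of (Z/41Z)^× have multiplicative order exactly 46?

φ(41) = 41 − 1 = 40 = 2^3 · 5.
In a cyclic group of order 40, there are φ(d) elements of order d for each divisor d of 40, and zero for non-divisors.
Here 40 is not a multiple of 46, so there are no elements of order 46.

0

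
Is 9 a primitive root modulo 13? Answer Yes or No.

φ(13) = 13 − 1 = 12 = 2^2 · 3.
An element g generates (Z/13Z)^× iff g^(12/q) ≢ 1 (mod 13) for each prime q ∈ {2, 3}.
9^6 ≡ 1 (mod 13)  [q = 2: ≡ 1 ✗]
9^4 ≡ 9 (mod 13)  [q = 3: ≢ 1 ✓]
The check at q = 2 fails, so 9 generates a proper subgroup.

No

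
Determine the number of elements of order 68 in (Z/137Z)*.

φ(137) = 137 − 1 = 136 = 2^3 · 17.
Since (Z/137Z)^× is cyclic of order 136, the number of elements of order d is φ(d) when d | 136 and 0 otherwise.
68 = 2^2 · 17 divides 136, and φ(68) = 32.

32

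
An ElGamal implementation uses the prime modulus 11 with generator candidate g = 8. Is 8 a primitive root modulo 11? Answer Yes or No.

Yes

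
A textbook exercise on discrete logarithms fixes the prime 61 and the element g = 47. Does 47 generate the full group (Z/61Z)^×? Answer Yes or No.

No

φ(61) = 61 − 1 = 60 = 2^2 · 3 · 5.
Test 47^(60/q) mod 61 for each prime factor q of 60:
47^30 ≡ 1 (mod 61)  [q = 2: ≡ 1 ✗]
47^20 ≡ 13 (mod 61)  [q = 3: ≢ 1 ✓]
47^12 ≡ 1 (mod 61)  [q = 5: ≡ 1 ✗]
Since 47^30 ≡ 1, the order of 47 divides 30 < 60, so 47 is not a primitive root.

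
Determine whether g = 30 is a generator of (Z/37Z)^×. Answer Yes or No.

No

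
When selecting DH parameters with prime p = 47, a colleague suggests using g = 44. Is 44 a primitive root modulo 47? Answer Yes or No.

Yes

φ(47) = 47 − 1 = 46 = 2 · 23.
Test 44^(46/q) mod 47 for each prime factor q of 46:
44^23 ≡ 46 (mod 47)  [q = 2: ≢ 1 ✓]
44^2 ≡ 9 (mod 47)  [q = 23: ≢ 1 ✓]
All checks pass, so 44 has order 46 and is a primitive root modulo 47.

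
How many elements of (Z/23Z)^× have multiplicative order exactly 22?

10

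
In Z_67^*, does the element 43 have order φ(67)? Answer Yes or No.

φ(67) = 67 − 1 = 66 = 2 · 3 · 11.
Test 43^(66/q) mod 67 for each prime factor q of 66:
43^33 ≡ 66 (mod 67)  [q = 2: ≢ 1 ✓]
43^22 ≡ 1 (mod 67)  [q = 3: ≡ 1 ✗]
43^6 ≡ 15 (mod 67)  [q = 11: ≢ 1 ✓]
Since 43^22 ≡ 1, the order of 43 divides 22 < 66, so 43 is not a primitive root.

No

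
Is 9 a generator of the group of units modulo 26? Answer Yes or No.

φ(26) = φ(2)·φ(13) = 1·12 = 12 = 2^2 · 3.
It suffices to check that the order of 9 is not a proper divisor of 12: compute 9^(12/q) for q ∈ {2, 3}.
9^6 ≡ 1 (mod 26)  [q = 2: ≡ 1 ✗]
9^4 ≡ 9 (mod 26)  [q = 3: ≢ 1 ✓]
The check at q = 2 fails, so 9 generates a proper subgroup.

No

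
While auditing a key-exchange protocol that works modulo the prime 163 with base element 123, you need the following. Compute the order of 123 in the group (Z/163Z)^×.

By Lagrange's theorem, ord_163(123) divides φ(163) = 163 − 1 = 162 = 2 · 3^4.
Divisors of 162: 1, 2, 3, 6, 9, 18, 27, 54, 81, 162.
Evaluate successive powers at the divisors of 162:
123^1 ≡ 123 (mod 163)
123^2 ≡ 133 (mod 163)
123^3 ≡ 59 (mod 163)
123^6 ≡ 58 (mod 163)
123^9 ≡ 162 (mod 163)
123^18 ≡ 1 (mod 163) ✓
Hence ord(123) = 18.

18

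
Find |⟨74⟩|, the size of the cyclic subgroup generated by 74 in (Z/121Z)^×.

ord(74) | φ(121) = φ(11^2) = 11·(11−1) = 110 = 2 · 5 · 11.
Divisors of 110: 1, 2, 5, 10, 11, 22, 55, 110.
Evaluate successive powers at the divisors of 110:
74^1 ≡ 74
74^2 ≡ 31
74^5 ≡ 87
74^10 ≡ 67
74^11 ≡ 118
74^22 ≡ 9
74^55 ≡ 120
74^110 ≡ 1
Therefore the multiplicative order of 74 modulo 121 is 110.

110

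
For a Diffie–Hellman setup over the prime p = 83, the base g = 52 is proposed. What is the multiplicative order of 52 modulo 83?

ord(52) | φ(83) = 83 − 1 = 82 = 2 · 41.
Divisors of 82: 1, 2, 41, 82.
Evaluate successive powers at the divisors of 82:
52^1 ≡ 52 (mod 83)
52^2 ≡ 48 (mod 83)
52^41 ≡ 82 (mod 83)
52^82 ≡ 1 (mod 83) ✓
Therefore the multiplicative order of 52 modulo 83 is 82.

82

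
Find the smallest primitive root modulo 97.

5

φ(97) = 97 − 1 = 96 = 2^5 · 3.
g is a primitive root iff g^(96/q) ≢ 1 (mod 97) for each prime q ∈ {2, 3}.
g = 2: 2^48 ≡ 1 — hits 1, so not a primitive root.
g = 3: 3^48 ≡ 1 — hits 1, so not a primitive root.
g = 4: 4^48 ≡ 1 — hits 1, so not a primitive root.
g = 5: 5^48 ≡ 96; 5^32 ≡ 35 — none is 1, so 5 is a primitive root.
Hence the least primitive root of 97 is 5.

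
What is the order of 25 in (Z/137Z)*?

68

Since 25 ∈ (Z/137Z)^×, its order divides φ(137) = 137 − 1 = 136 = 2^3 · 17.
Divisors of 136: 1, 2, 4, 8, 17, 34, 68, 136.
Check 25^d mod 137 for each divisor in increasing order:
25^1 ≡ 25 (mod 137)
25^2 ≡ 77 (mod 137)
25^4 ≡ 38 (mod 137)
25^8 ≡ 74 (mod 137)
25^17 ≡ 37 (mod 137)
25^34 ≡ 136 (mod 137)
25^68 ≡ 1 (mod 137) ✓
So ord_137(25) = 68.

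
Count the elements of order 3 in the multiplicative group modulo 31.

2

φ(31) = 31 − 1 = 30 = 2 · 3 · 5.
In a cyclic group of order 30, there are φ(d) elements of order d for each divisor d of 30, and zero for non-divisors.
3 | 30, and φ(3) = 3 − 1 = 2.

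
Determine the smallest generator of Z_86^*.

φ(86) = φ(2)·φ(43) = 1·42 = 42 = 2 · 3 · 7.
Test candidates g = 2, 3, … against the prime factors q ∈ {2, 3, 7} of φ(86): g is a generator iff g^(42/q) ≢ 1 for every such q.
g = 2: gcd(2, 86) = 2 > 1, not a unit — skip.
g = 3: 3^21 ≡ 85; 3^14 ≡ 79; 3^6 ≡ 41 — none is 1, so 3 is a primitive root.
So 3 is the smallest generator of (Z/86Z)^×.

3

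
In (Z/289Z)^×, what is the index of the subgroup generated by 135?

8

ord(135) | φ(289) = φ(17^2) = 17·(17−1) = 272 = 2^4 · 17.
Divisors of 272: 1, 2, 4, 8, 16, 17, 34, 68, 136, 272.
Check 135^d mod 289 for each divisor in increasing order:
135^1 ≡ 135
135^2 ≡ 18
135^4 ≡ 35
135^8 ≡ 69
135^16 ≡ 137
135^17 ≡ 288
135^34 ≡ 1
Thus |⟨135⟩| = ord(135) = 34.
[(Z/289Z)^× : ⟨135⟩] = 272/34 = 8.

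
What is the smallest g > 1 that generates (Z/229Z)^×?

6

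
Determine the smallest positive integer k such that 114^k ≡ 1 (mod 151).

Since 114 ∈ (Z/151Z)^×, its order divides φ(151) = 151 − 1 = 150 = 2 · 3 · 5^2.
Divisors of 150: 1, 2, 3, 5, 6, 10, 15, 25, 30, 50, 75, 150.
Check 114^d mod 151 for each divisor in increasing order:
114^1 ≡ 114 (mod 151)
114^2 ≡ 10 (mod 151)
114^3 ≡ 83 (mod 151)
114^5 ≡ 75 (mod 151)
114^6 ≡ 94 (mod 151)
114^10 ≡ 38 (mod 151)
114^15 ≡ 132 (mod 151)
114^25 ≡ 33 (mod 151)
114^30 ≡ 59 (mod 151)
114^50 ≡ 32 (mod 151)
114^75 ≡ 150 (mod 151)
114^150 ≡ 1 (mod 151) ✓
Hence ord(114) = 150.

150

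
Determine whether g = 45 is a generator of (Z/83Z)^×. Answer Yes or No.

Yes

φ(83) = 83 − 1 = 82 = 2 · 41.
It suffices to check that the order of 45 is not a proper divisor of 82: compute 45^(82/q) for q ∈ {2, 41}.
45^41 ≡ 82 (mod 83)  [q = 2: ≢ 1 ✓]
45^2 ≡ 33 (mod 83)  [q = 41: ≢ 1 ✓]
None equal 1, so ord_83(45) = 82: 45 is a primitive root.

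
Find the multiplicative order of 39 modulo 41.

ord(39) | φ(41) = 41 − 1 = 40 = 2^3 · 5.
Divisors of 40: 1, 2, 4, 5, 8, 10, 20, 40.
Check 39^d mod 41 for each divisor in increasing order:
39^1 ≡ 39 (mod 41)
39^2 ≡ 4 (mod 41)
39^4 ≡ 16 (mod 41)
39^5 ≡ 9 (mod 41)
39^8 ≡ 10 (mod 41)
39^10 ≡ 40 (mod 41)
39^20 ≡ 1 (mod 41) ✓
Therefore the multiplicative order of 39 modulo 41 is 20.

20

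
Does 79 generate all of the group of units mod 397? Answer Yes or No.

No

φ(397) = 397 − 1 = 396 = 2^2 · 3^2 · 11.
Test 79^(396/q) mod 397 for each prime factor q of 396:
79^198 ≡ 1 (mod 397)  [q = 2: ≡ 1 ✗]
79^132 ≡ 34 (mod 397)  [q = 3: ≢ 1 ✓]
79^36 ≡ 1 (mod 397)  [q = 11: ≡ 1 ✗]
The check at q = 2 fails, so 79 generates a proper subgroup.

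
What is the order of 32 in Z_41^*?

4

The order of 32 must divide φ(41) = 41 − 1 = 40 = 2^3 · 5.
Divisors of 40: 1, 2, 4, 5, 8, 10, 20, 40.
Evaluate successive powers at the divisors of 40:
32^1 ≡ 32
32^2 ≡ 40
32^4 ≡ 1
The smallest such exponent is 4, so the order of 32 is 4.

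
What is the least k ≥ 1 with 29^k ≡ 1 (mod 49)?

The order of 29 must divide φ(49) = φ(7^2) = 7·(7−1) = 42 = 2 · 3 · 7.
Divisors of 42: 1, 2, 3, 6, 7, 14, 21, 42.
Check 29^d mod 49 for each divisor in increasing order:
29^1 ≡ 29
29^2 ≡ 8
29^3 ≡ 36
29^6 ≡ 22
29^7 ≡ 1
So ord_49(29) = 7.

7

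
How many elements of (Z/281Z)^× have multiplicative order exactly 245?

0

φ(281) = 281 − 1 = 280 = 2^3 · 5 · 7.
Since (Z/281Z)^× is cyclic of order 280, the number of elements of order d is φ(d) when d | 280 and 0 otherwise.
Here 280 is not a multiple of 245, so there are no elements of order 245.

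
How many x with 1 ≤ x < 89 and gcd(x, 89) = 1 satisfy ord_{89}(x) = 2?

1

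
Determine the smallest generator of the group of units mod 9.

2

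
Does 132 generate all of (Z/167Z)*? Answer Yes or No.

No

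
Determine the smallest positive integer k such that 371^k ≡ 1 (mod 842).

420

By Lagrange's theorem, ord_842(371) divides φ(842) = φ(2)·φ(421) = 1·420 = 420 = 2^2 · 3 · 5 · 7.
Divisors of 420: 1, 2, 3, 4, 5, 6, 7, 10, 12, 14, 15, 20, 21, 28, 30, 35, 42, 60, 70, 84, 105, 140, 210, 420.
Check 371^d mod 842 for each divisor in increasing order:
371^1 ≡ 371
371^2 ≡ 395
371^3 ≡ 37
371^4 ≡ 255
371^5 ≡ 301
371^6 ≡ 527
371^7 ≡ 173
371^10 ≡ 507
371^12 ≡ 711
371^14 ≡ 459
371^15 ≡ 205
371^20 ≡ 239
371^21 ≡ 259
371^28 ≡ 181
371^30 ≡ 767
371^35 ≡ 159
371^42 ≡ 563
371^60 ≡ 573
371^70 ≡ 21
371^84 ≡ 377
371^105 ≡ 813
371^140 ≡ 441
371^210 ≡ 841
371^420 ≡ 1
Therefore the multiplicative order of 371 modulo 842 is 420.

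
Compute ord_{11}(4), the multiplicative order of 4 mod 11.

5

Since 4 ∈ (Z/11Z)^×, its order divides φ(11) = 11 − 1 = 10 = 2 · 5.
Divisors of 10: 1, 2, 5, 10.
Test each divisor d:
4^1 ≡ 4 (mod 11)
4^2 ≡ 5 (mod 11)
4^5 ≡ 1 (mod 11) ✓
Hence ord(4) = 5.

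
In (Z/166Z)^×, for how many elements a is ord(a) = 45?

φ(166) = φ(2)·φ(83) = 1·82 = 82 = 2 · 41.
(Z/166Z)^× is cyclic (|G| = 82); a cyclic group of order m has exactly φ(d) elements of each order d | m, and none otherwise.
45 does not divide 82, so no element of (Z/166Z)^× has order 45.

0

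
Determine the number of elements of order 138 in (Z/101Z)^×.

0

φ(101) = 101 − 1 = 100 = 2^2 · 5^2.
Since (Z/101Z)^× is cyclic of order 100, the number of elements of order d is φ(d) when d | 100 and 0 otherwise.
Here 100 is not a multiple of 138, so there are no elements of order 138.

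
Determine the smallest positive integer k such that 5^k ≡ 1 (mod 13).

4

The order of 5 must divide φ(13) = 13 − 1 = 12 = 2^2 · 3.
Divisors of 12: 1, 2, 3, 4, 6, 12.
Check 5^d mod 13 for each divisor in increasing order:
5^1 ≡ 5 (mod 13)
5^2 ≡ 12 (mod 13)
5^3 ≡ 8 (mod 13)
5^4 ≡ 1 (mod 13) ✓
Therefore the multiplicative order of 5 modulo 13 is 4.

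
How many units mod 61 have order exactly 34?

0

φ(61) = 61 − 1 = 60 = 2^2 · 3 · 5.
(Z/61Z)^× is cyclic (|G| = 60); a cyclic group of order m has exactly φ(d) elements of each order d | m, and none otherwise.
Since 34 ∤ 60, the count is 0.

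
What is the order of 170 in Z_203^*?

21

The order of 170 must divide φ(203) = φ(7·29) = (7−1)·(29−1) = 6·28 = 168 = 2^3 · 3 · 7.
Divisors of 168: 1, 2, 3, 4, 6, 7, 8, 12, 14, 21, 24, 28, 42, 56, 84, 168.
Check 170^d mod 203 for each divisor in increasing order:
170^1 ≡ 170
170^2 ≡ 74
170^3 ≡ 197
170^4 ≡ 198
170^6 ≡ 36
170^7 ≡ 30
170^8 ≡ 25
170^12 ≡ 78
170^14 ≡ 88
170^21 ≡ 1
Hence ord(170) = 21.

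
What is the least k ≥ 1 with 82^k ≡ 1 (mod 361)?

171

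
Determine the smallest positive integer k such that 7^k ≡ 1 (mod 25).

4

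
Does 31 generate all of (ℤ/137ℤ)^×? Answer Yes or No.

Yes

φ(137) = 137 − 1 = 136 = 2^3 · 17.
It suffices to check that the order of 31 is not a proper divisor of 136: compute 31^(136/q) for q ∈ {2, 17}.
31^68 ≡ 136 (mod 137)  [q = 2: ≢ 1 ✓]
31^8 ≡ 16 (mod 137)  [q = 17: ≢ 1 ✓]
All checks pass, so 31 has order 136 and is a primitive root modulo 137.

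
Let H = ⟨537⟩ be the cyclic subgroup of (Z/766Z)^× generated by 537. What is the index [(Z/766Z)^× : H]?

1

The order of 537 must divide φ(766) = φ(2)·φ(383) = 1·382 = 382 = 2 · 191.
Divisors of 382: 1, 2, 191, 382.
Test each divisor d:
537^1 ≡ 537
537^2 ≡ 353
537^191 ≡ 765
537^382 ≡ 1
The order of 537 is 382, so the subgroup it generates has 382 elements.
[(Z/766Z)^× : ⟨537⟩] = 382/382 = 1.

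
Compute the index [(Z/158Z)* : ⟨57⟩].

3

Since 57 ∈ (Z/158Z)^×, its order divides φ(158) = φ(2)·φ(79) = 1·78 = 78 = 2 · 3 · 13.
Divisors of 78: 1, 2, 3, 6, 13, 26, 39, 78.
Evaluate successive powers at the divisors of 78:
57^1 ≡ 57 (mod 158)
57^2 ≡ 89 (mod 158)
57^3 ≡ 17 (mod 158)
57^6 ≡ 131 (mod 158)
57^13 ≡ 157 (mod 158)
57^26 ≡ 1 (mod 158) ✓
Thus |⟨57⟩| = ord(57) = 26.
The index is φ(158) / ord(57) = 78 / 26 = 3.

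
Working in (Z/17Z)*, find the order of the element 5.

Since 5 ∈ (Z/17Z)^×, its order divides φ(17) = 17 − 1 = 16 = 2^4.
Divisors of 16: 1, 2, 4, 8, 16.
Check 5^d mod 17 for each divisor in increasing order:
5^1 ≡ 5 (mod 17)
5^2 ≡ 8 (mod 17)
5^4 ≡ 13 (mod 17)
5^8 ≡ 16 (mod 17)
5^16 ≡ 1 (mod 17) ✓
So ord_17(5) = 16.

16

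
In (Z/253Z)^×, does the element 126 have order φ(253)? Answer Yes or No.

253 = 11 · 23 is a product of two distinct odd primes, so (Z/253Z)^× ≅ (Z/11Z)^× × (Z/23Z)^× is not cyclic.
No primitive root modulo 253 exists; in particular 126 is not one.

No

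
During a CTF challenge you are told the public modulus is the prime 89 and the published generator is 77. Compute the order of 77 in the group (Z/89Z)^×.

The order of 77 must divide φ(89) = 89 − 1 = 88 = 2^3 · 11.
Divisors of 88: 1, 2, 4, 8, 11, 22, 44, 88.
Test each divisor d:
77^1 ≡ 77
77^2 ≡ 55
77^4 ≡ 88
77^8 ≡ 1
So ord_89(77) = 8.

8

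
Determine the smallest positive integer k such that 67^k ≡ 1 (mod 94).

46

Since 67 ∈ (Z/94Z)^×, its order divides φ(94) = φ(2)·φ(47) = 1·46 = 46 = 2 · 23.
Divisors of 46: 1, 2, 23, 46.
Compute 67^d (mod 94) for the divisors d until we hit 1:
67^1 ≡ 67 (mod 94)
67^2 ≡ 71 (mod 94)
67^23 ≡ 93 (mod 94)
67^46 ≡ 1 (mod 94) ✓
Therefore the multiplicative order of 67 modulo 94 is 46.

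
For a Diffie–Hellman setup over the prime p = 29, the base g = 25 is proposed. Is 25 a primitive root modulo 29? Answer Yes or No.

No

φ(29) = 29 − 1 = 28 = 2^2 · 7.
An element g generates (Z/29Z)^× iff g^(28/q) ≢ 1 (mod 29) for each prime q ∈ {2, 7}.
25^14 ≡ 1 (mod 29)  [q = 2: ≡ 1 ✗]
25^4 ≡ 24 (mod 29)  [q = 7: ≢ 1 ✓]
25^14 ≡ 1 shows ord(25) | 14, strictly less than φ(29); not a primitive root.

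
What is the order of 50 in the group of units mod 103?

By Lagrange's theorem, ord_103(50) divides φ(103) = 103 − 1 = 102 = 2 · 3 · 17.
Divisors of 102: 1, 2, 3, 6, 17, 34, 51, 102.
Check 50^d mod 103 for each divisor in increasing order:
50^1 ≡ 50 (mod 103)
50^2 ≡ 28 (mod 103)
50^3 ≡ 61 (mod 103)
50^6 ≡ 13 (mod 103)
50^17 ≡ 46 (mod 103)
50^34 ≡ 56 (mod 103)
50^51 ≡ 1 (mod 103) ✓
Therefore the multiplicative order of 50 modulo 103 is 51.

51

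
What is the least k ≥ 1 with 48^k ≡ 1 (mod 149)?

148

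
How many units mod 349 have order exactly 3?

2

φ(349) = 349 − 1 = 348 = 2^2 · 3 · 29.
(Z/349Z)^× is cyclic (|G| = 348); a cyclic group of order m has exactly φ(d) elements of each order d | m, and none otherwise.
3 | 348, and φ(3) = 3 − 1 = 2.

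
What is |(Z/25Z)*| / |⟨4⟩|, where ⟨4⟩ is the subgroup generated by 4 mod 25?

2

Since 4 ∈ (Z/25Z)^×, its order divides φ(25) = φ(5^2) = 5·(5−1) = 20 = 2^2 · 5.
Divisors of 20: 1, 2, 4, 5, 10, 20.
Compute 4^d (mod 25) for the divisors d until we hit 1:
4^1 ≡ 4
4^2 ≡ 16
4^4 ≡ 6
4^5 ≡ 24
4^10 ≡ 1
So ord_25(4) = 10, hence |⟨4⟩| = 10.
The index is φ(25) / ord(4) = 20 / 10 = 2.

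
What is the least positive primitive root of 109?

6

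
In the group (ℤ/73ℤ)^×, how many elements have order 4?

2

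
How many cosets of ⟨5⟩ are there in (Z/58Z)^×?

2

ord(5) | φ(58) = φ(2)·φ(29) = 1·28 = 28 = 2^2 · 7.
Divisors of 28: 1, 2, 4, 7, 14, 28.
Test each divisor d:
5^1 ≡ 5
5^2 ≡ 25
5^4 ≡ 45
5^7 ≡ 57
5^14 ≡ 1
So ord_58(5) = 14, hence |⟨5⟩| = 14.
[(Z/58Z)^× : ⟨5⟩] = 28/14 = 2.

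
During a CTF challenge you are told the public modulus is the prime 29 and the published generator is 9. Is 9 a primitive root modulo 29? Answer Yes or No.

No

φ(29) = 29 − 1 = 28 = 2^2 · 7.
An element g generates (Z/29Z)^× iff g^(28/q) ≢ 1 (mod 29) for each prime q ∈ {2, 7}.
9^14 ≡ 1 (mod 29)  [q = 2: ≡ 1 ✗]
9^4 ≡ 7 (mod 29)  [q = 7: ≢ 1 ✓]
The check at q = 2 fails, so 9 generates a proper subgroup.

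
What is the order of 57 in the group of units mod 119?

The order of 57 must divide φ(119) = φ(7·17) = (7−1)·(17−1) = 6·16 = 96 = 2^5 · 3.
Divisors of 96: 1, 2, 3, 4, 6, 8, 12, 16, 24, 32, 48, 96.
Compute 57^d (mod 119) for the divisors d until we hit 1:
57^1 ≡ 57
57^2 ≡ 36
57^3 ≡ 29
57^4 ≡ 106
57^6 ≡ 8
57^8 ≡ 50
57^12 ≡ 64
57^16 ≡ 1
Therefore the multiplicative order of 57 modulo 119 is 16.

16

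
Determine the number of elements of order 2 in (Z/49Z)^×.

1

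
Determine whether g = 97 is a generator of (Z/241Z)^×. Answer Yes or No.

φ(241) = 241 − 1 = 240 = 2^4 · 3 · 5.
An element g generates (Z/241Z)^× iff g^(240/q) ≢ 1 (mod 241) for each prime q ∈ {2, 3, 5}.
97^120 ≡ 1 (mod 241)  [q = 2: ≡ 1 ✗]
97^80 ≡ 225 (mod 241)  [q = 3: ≢ 1 ✓]
97^48 ≡ 98 (mod 241)  [q = 5: ≢ 1 ✓]
Since 97^120 ≡ 1, the order of 97 divides 120 < 240, so 97 is not a primitive root.

No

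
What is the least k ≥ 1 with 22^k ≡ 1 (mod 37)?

36

The order of 22 must divide φ(37) = 37 − 1 = 36 = 2^2 · 3^2.
Divisors of 36: 1, 2, 3, 4, 6, 9, 12, 18, 36.
Compute 22^d (mod 37) for the divisors d until we hit 1:
22^1 ≡ 22
22^2 ≡ 3
22^3 ≡ 29
22^4 ≡ 9
22^6 ≡ 27
22^9 ≡ 6
22^12 ≡ 26
22^18 ≡ 36
22^36 ≡ 1
Hence ord(22) = 36.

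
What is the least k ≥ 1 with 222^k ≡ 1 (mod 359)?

179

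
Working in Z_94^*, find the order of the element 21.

By Lagrange's theorem, ord_94(21) divides φ(94) = φ(2)·φ(47) = 1·46 = 46 = 2 · 23.
Divisors of 46: 1, 2, 23, 46.
Test each divisor d:
21^1 ≡ 21
21^2 ≡ 65
21^23 ≡ 1
The smallest such exponent is 23, so the order of 21 is 23.

23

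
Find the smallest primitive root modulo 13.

2

φ(13) = 13 − 1 = 12 = 2^2 · 3.
g is a primitive root iff g^(12/q) ≢ 1 (mod 13) for each prime q ∈ {2, 3}.
g = 2: 2^6 ≡ 12; 2^4 ≡ 3 — none is 1, so 2 is a primitive root.
The smallest primitive root modulo 13 is 2.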